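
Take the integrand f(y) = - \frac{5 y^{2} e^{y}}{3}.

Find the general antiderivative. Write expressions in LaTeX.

F(y) = - \frac{5 \left(y^{2} - 2 y + 2\right) e^{y}}{3} + C

Recognize the product-rule pattern: f = u'v + uv' with u = - \frac{5 y^{2}}{3} + \frac{10 y}{3} - \frac{10}{3}, v = e^{y}, so integration by parts undoes it.
Check: d/dy[- \frac{5 \left(y^{2} - 2 y + 2\right) e^{y}}{3}] = - \frac{5 y^{2} e^{y}}{3} = f(y).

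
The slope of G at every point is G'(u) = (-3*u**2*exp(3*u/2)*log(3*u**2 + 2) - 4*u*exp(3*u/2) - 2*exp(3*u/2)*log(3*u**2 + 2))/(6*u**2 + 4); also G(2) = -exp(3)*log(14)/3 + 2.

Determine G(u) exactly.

G'(u) has the shape v'r + vr' for v = -exp(3*u/2)/3 and r = log(3*u**2 + 2) — it is the derivative of the product v*r.
A general antiderivative is -exp(3*u/2)*log(3*u**2 + 2)/3 + C.
The condition gives C = -exp(3)*log(14)/3 + 2 - (-exp(3)*log(14)/3) = 2.
So G(u) = -exp(3*u/2)*log(3*u**2 + 2)/3 + 2.
Check: d/du[-exp(3*u/2)*log(3*u**2 + 2)/3 + 2] = (-3*u**2*exp(3*u/2)*log(3*u**2 + 2) - 4*u*exp(3*u/2) - 2*exp(3*u/2)*log(3*u**2 + 2))/(6*u**2 + 4) = G'(u).

G(u) = -exp(3*u/2)*log(3*u**2 + 2)/3 + 2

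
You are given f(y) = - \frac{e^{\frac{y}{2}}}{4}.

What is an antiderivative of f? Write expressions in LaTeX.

An antiderivative is F(y) = - \frac{e^{\frac{y}{2}}}{2}.

Since d/dy undoes antidifferentiation here, F'(y) = f(y) is required of F(y).
Check: d/dy[- \frac{e^{\frac{y}{2}}}{2}] = - \frac{e^{\frac{y}{2}}}{4} = f(y).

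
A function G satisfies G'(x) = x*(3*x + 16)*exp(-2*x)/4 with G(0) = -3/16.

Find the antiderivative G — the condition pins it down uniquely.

G(x) = -(6*x**2 + 38*x - 16*exp(2*x) + 19)*exp(-2*x)/16

Recognize the product-rule pattern: G'(x) = u'v + uv' with u = -3*x**2/8 - 19*x/8 - 19/16, v = exp(-2*x), so integration by parts undoes it.
A general antiderivative is (-6*x**2 - 38*x - 19)*exp(-2*x)/16 + C.
The condition gives C = -3/16 - (-19/16) = 1.
So G(x) = -(6*x**2 + 38*x - 16*exp(2*x) + 19)*exp(-2*x)/16.
Check: d/dx[-(6*x**2 + 38*x - 16*exp(2*x) + 19)*exp(-2*x)/16] = (3*x**2 + 16*x)*exp(-2*x)/4, which equals G'(x).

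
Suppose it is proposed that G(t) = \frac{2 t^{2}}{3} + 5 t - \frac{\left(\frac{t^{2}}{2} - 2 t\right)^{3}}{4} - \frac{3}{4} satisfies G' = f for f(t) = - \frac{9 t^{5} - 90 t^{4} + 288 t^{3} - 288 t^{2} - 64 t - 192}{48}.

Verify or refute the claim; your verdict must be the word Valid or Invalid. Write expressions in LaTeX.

d/dt[G] = - \frac{3 t^{5}}{16} + \frac{15 t^{4}}{8} - 6 t^{3} + 6 t^{2} + \frac{4 t}{3} + 5
d/dt[G] - f(t) = 1 != 0.

Invalid: d/dt[G] - f = 1, which is not 0.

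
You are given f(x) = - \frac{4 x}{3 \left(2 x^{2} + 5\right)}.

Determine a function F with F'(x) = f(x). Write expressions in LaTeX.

An antiderivative is F(x) = - \frac{\log{\left(2 x^{2} + 5 \right)}}{3}.

f matches the chain-rule pattern g'(h)*h' with inner function h(x) = 2 x^{2} + 5; substituting u = h(x) collapses the integral.
Check: d/dx[- \frac{\log{\left(2 x^{2} + 5 \right)}}{3}] = - \frac{4 x}{6 x^{2} + 15}, which equals f(x).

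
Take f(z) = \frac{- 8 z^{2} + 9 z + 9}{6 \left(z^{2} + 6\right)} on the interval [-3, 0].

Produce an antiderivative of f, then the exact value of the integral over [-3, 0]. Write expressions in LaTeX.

Antiderivative: F(z) = - \frac{4 z}{3} + \frac{3 \log{\left(z^{2} + 6 \right)}}{4} + \frac{19 \sqrt{6} \operatorname{atan}{\left(\frac{\sqrt{6} z}{6} \right)}}{12}; value = -4 - \frac{3 \log{\left(15 \right)}}{4} + \frac{3 \log{\left(6 \right)}}{4} + \frac{19 \sqrt{6} \operatorname{atan}{\left(\frac{\sqrt{6}}{2} \right)}}{12}

A first test for any F(z): its z-derivative must equal f(z) identically.
F(z) = - \frac{4 z}{3} + \frac{3 \log{\left(z^{2} + 6 \right)}}{4} + \frac{19 \sqrt{6} \operatorname{atan}{\left(\frac{\sqrt{6} z}{6} \right)}}{12} is an antiderivative of f.
Check: d/dz[- \frac{4 z}{3} + \frac{3 \log{\left(z^{2} + 6 \right)}}{4} + \frac{19 \sqrt{6} \operatorname{atan}{\left(\frac{\sqrt{6} z}{6} \right)}}{12}] = \frac{- 8 z^{2} + 9 z + 9}{6 z^{2} + 36}, which equals f(z).
F(0) = \frac{3 \log{\left(6 \right)}}{4}; F(-3) = - \frac{19 \sqrt{6} \operatorname{atan}{\left(\frac{\sqrt{6}}{2} \right)}}{12} + \frac{3 \log{\left(15 \right)}}{4} + 4.
Integral = F(0) - F(-3) = -4 - \frac{3 \log{\left(15 \right)}}{4} + \frac{3 \log{\left(6 \right)}}{4} + \frac{19 \sqrt{6} \operatorname{atan}{\left(\frac{\sqrt{6}}{2} \right)}}{12}.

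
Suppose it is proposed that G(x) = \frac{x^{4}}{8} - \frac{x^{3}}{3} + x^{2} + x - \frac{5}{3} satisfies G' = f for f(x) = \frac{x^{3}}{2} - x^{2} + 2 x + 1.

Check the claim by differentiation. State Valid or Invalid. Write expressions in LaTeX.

d/dx[G] = \frac{x^{3}}{2} - x^{2} + 2 x + 1
This equals f(x) exactly, so the claim holds.

Valid: G'(x) = f(x).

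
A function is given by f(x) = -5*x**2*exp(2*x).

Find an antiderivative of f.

An antiderivative is F(x) = -5*(2*x**2 - 2*x + 1)*exp(2*x)/4.

Recognize the product-rule pattern: f = u'v + uv' with u = -5*x**2/2 + 5*x/2 - 5/4, v = exp(2*x), so integration by parts undoes it.
Check: d/dx[-5*(2*x**2 - 2*x + 1)*exp(2*x)/4] = -5*x**2*exp(2*x) = f(x).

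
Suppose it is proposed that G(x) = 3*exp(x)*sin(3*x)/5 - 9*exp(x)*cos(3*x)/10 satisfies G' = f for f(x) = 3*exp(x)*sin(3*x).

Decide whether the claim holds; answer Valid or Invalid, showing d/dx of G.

Invalid: d/dx[G] - f = 3*exp(x)*sin(3*x)/10 + 9*exp(x)*cos(3*x)/10, which is not 0.

d/dx[G] = 33*exp(x)*sin(3*x)/10 + 9*exp(x)*cos(3*x)/10
d/dx[G] - f(x) = 3*exp(x)*sin(3*x)/10 + 9*exp(x)*cos(3*x)/10 != 0.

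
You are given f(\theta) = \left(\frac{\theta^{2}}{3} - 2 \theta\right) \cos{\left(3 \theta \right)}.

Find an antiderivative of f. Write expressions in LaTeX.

Check any antiderivative F(\theta) by computing F'(\theta) and comparing it with f(\theta).
Check: d/d\theta[\frac{9 \theta^{2} \sin{\left(3 \theta \right)} - 54 \theta \sin{\left(3 \theta \right)} + 6 \theta \cos{\left(3 \theta \right)} - 2 \sin{\left(3 \theta \right)} - 18 \cos{\left(3 \theta \right)}}{81}] = \frac{\theta^{2} \cos{\left(3 \theta \right)}}{3} - 2 \theta \cos{\left(3 \theta \right)}, which equals f(\theta).

An antiderivative is F(\theta) = \frac{9 \theta^{2} \sin{\left(3 \theta \right)} - 54 \theta \sin{\left(3 \theta \right)} + 6 \theta \cos{\left(3 \theta \right)} - 2 \sin{\left(3 \theta \right)} - 18 \cos{\left(3 \theta \right)}}{81}.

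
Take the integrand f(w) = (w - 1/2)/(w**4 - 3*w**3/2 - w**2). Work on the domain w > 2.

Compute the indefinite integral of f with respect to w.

F(w) = -7*log(w)/4 + 3*log(w - 2)/20 + 8*log(w + 1/2)/5 - 1/(2*w) + C

Factor the denominator (w**2*(w - 2)*(2*w + 1)) and decompose: f = 16/(5*(2*w + 1)) + 3/(20*(w - 2)) - 7/(4*w) + 1/(2*w**2); each piece integrates to a log, atan, or power term.
Check: d/dw[-7*log(w)/4 + 3*log(w - 2)/20 + 8*log(w + 1/2)/5 - 1/(2*w)] = (2*w - 1)/(2*w**4 - 3*w**3 - 2*w**2), which equals f(w).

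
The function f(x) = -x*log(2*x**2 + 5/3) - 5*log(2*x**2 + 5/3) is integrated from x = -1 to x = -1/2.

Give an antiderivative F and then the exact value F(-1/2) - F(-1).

The integrand splits into summands that can be handled one at a time.
F(x) = -x**2*log(2*x**2 + 5/3)/2 + x**2/2 - 5*x*log(2*x**2 + 5/3) + 10*x - 5*log(x**2 + 5/6)/12 - 5*sqrt(30)*atan(sqrt(30)*x/5)/3 is an antiderivative of f.
Check: d/dx[-x**2*log(2*x**2 + 5/3)/2 + x**2/2 - 5*x*log(2*x**2 + 5/3) + 10*x - 5*log(x**2 + 5/6)/12 - 5*sqrt(30)*atan(sqrt(30)*x/5)/3] = -x*log(2*x**2 + 5/3) - 5*log(2*x**2 + 5/3) = f(x).
F(-1/2) = -39/8 - 5*log(13/12)/12 + 19*log(13/6)/8 + 5*sqrt(30)*atan(sqrt(30)/10)/3; F(-1) = -19/2 - 5*log(11/6)/12 + 9*log(11/3)/2 + 5*sqrt(30)*atan(sqrt(30)/5)/3.
Integral = F(-1/2) - F(-1) = -5*sqrt(30)*atan(sqrt(30)/5)/3 - 9*log(11/3)/2 - 5*log(13/12)/12 + 5*log(11/6)/12 + 19*log(13/6)/8 + 5*sqrt(30)*atan(sqrt(30)/10)/3 + 37/8.

Antiderivative: F(x) = -x**2*log(2*x**2 + 5/3)/2 + x**2/2 - 5*x*log(2*x**2 + 5/3) + 10*x - 5*log(x**2 + 5/6)/12 - 5*sqrt(30)*atan(sqrt(30)*x/5)/3; value = -5*sqrt(30)*atan(sqrt(30)/5)/3 - 9*log(11/3)/2 - 5*log(13/12)/12 + 5*log(11/6)/12 + 19*log(13/6)/8 + 5*sqrt(30)*atan(sqrt(30)/10)/3 + 37/8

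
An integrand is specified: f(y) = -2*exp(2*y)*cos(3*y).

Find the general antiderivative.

Recover f(y) by differentiating a candidate F(y); any mismatch rules it out.
Check: d/dy[2*(-3*sin(3*y) - 2*cos(3*y))*exp(2*y)/13] = -2*exp(2*y)*cos(3*y) = f(y).

F(y) = 2*(-3*sin(3*y) - 2*cos(3*y))*exp(2*y)/13 + C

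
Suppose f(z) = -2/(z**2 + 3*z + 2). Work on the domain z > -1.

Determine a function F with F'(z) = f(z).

Factor the denominator ((z + 1)*(z + 2)) and decompose: f = 2/(z + 2) - 2/(z + 1); each piece integrates to a log, atan, or power term.
Check: d/dz[-2*log(z + 1) + 2*log(z + 2)] = -2/(z**2 + 3*z + 2) = f(z).

An antiderivative is F(z) = -2*log(z + 1) + 2*log(z + 2).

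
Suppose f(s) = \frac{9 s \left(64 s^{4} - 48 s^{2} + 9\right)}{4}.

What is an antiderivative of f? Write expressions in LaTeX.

f matches the chain-rule pattern g'(h)*h' with inner function h(s) = \frac{3}{4} - 2 s^{2}; substituting u = h(s) collapses the integral.
Check: d/ds[24 s^{6} - 27 s^{4} + \frac{81 s^{2}}{8}] = 144 s^{5} - 108 s^{3} + \frac{81 s}{4}, which equals f(s).

An antiderivative is F(s) = 24 s^{6} - 27 s^{4} + \frac{81 s^{2}}{8}.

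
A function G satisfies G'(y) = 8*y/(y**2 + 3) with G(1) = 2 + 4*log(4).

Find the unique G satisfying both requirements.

G'(y) matches the chain-rule pattern g'(h)*h' with inner function h(y) = y**2 + 3; substituting u = h(y) collapses the integral.
A general antiderivative is 4*log(y**2 + 3) + C.
The condition gives C = 2 + 4*log(4) - (4*log(4)) = 2.
So G(y) = 4*log(y**2 + 3) + 2.
Check: d/dy[4*log(y**2 + 3) + 2] = 8*y/(y**2 + 3) = G'(y).

G(y) = 4*log(y**2 + 3) + 2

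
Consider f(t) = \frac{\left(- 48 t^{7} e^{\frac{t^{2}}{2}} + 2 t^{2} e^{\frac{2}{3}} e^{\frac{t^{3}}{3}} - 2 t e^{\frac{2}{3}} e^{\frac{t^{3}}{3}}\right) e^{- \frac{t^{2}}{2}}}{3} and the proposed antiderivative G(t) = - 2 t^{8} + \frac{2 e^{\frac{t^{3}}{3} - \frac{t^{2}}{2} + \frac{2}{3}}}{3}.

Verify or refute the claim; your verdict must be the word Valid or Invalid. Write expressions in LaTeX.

Valid - the claim checks out under differentiation.

d/dt[G] = - 16 t^{7} + \frac{2 t^{2} e^{\frac{2}{3}} e^{- \frac{t^{2}}{2}} e^{\frac{t^{3}}{3}}}{3} - \frac{2 t e^{\frac{2}{3}} e^{- \frac{t^{2}}{2}} e^{\frac{t^{3}}{3}}}{3}
This equals f(t) exactly, so the claim holds.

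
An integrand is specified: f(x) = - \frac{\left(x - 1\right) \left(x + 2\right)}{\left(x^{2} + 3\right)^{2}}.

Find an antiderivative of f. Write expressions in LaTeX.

An antiderivative is F(x) = \frac{- \sqrt{3} x^{2} \operatorname{atan}{\left(\frac{\sqrt{3} x}{3} \right)} + 15 x - 3 \sqrt{3} \operatorname{atan}{\left(\frac{\sqrt{3} x}{3} \right)} + 9}{18 x^{2} + 54}.

Any candidate F(x) must reproduce f(x) exactly when differentiated.
Check: d/dx[\frac{- \sqrt{3} x^{2} \operatorname{atan}{\left(\frac{\sqrt{3} x}{3} \right)} + 15 x - 3 \sqrt{3} \operatorname{atan}{\left(\frac{\sqrt{3} x}{3} \right)} + 9}{18 x^{2} + 54}] = \frac{- x^{2} - x + 2}{x^{4} + 6 x^{2} + 9}, which equals f(x).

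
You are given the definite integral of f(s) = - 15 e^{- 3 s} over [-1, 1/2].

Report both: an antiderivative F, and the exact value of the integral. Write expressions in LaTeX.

Check any antiderivative F(s) by computing F'(s) and comparing it with f(s).
F(s) = 5 e^{- 3 s} is an antiderivative of f.
Check: d/ds[5 e^{- 3 s}] = - 15 e^{- 3 s} = f(s).
F(1/2) = \frac{5}{e^{\frac{3}{2}}}; F(-1) = 5 e^{3}.
Integral = F(1/2) - F(-1) = - 5 e^{3} + \frac{5}{e^{\frac{3}{2}}}.

Antiderivative: F(s) = 5 e^{- 3 s}; value = - 5 e^{3} + \frac{5}{e^{\frac{3}{2}}}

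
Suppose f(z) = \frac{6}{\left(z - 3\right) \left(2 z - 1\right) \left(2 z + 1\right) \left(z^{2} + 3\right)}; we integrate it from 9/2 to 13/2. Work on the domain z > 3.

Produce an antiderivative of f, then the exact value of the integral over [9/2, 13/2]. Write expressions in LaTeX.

Antiderivative: F(z) = \frac{26 \log{\left(z - 3 \right)} - 336 \log{\left(z - \frac{1}{2} \right)} + 240 \log{\left(z + \frac{1}{2} \right)} + 35 \log{\left(z^{2} + 3 \right)} + 70 \sqrt{3} \operatorname{atan}{\left(\frac{\sqrt{3} z}{3} \right)}}{1820}; value = - \frac{12 \log{\left(6 \right)}}{65} - \frac{12 \log{\left(5 \right)}}{91} - \frac{\sqrt{3} \operatorname{atan}{\left(\frac{3 \sqrt{3}}{2} \right)}}{26} - \frac{\log{\left(\frac{93}{4} \right)}}{52} - \frac{\log{\left(\frac{3}{2} \right)}}{70} + \frac{\log{\left(\frac{7}{2} \right)}}{70} + \frac{\log{\left(\frac{181}{4} \right)}}{52} + \frac{\sqrt{3} \operatorname{atan}{\left(\frac{13 \sqrt{3}}{6} \right)}}{26} + \frac{12 \log{\left(4 \right)}}{65} + \frac{12 \log{\left(7 \right)}}{91}

The denominator factors as \left(z - 3\right) \left(2 z - 1\right) \left(2 z + 1\right) \left(z^{2} + 3\right); partial fractions split f into directly integrable pieces: \frac{z + 3}{26 \left(z^{2} + 3\right)} + \frac{24}{91 \left(2 z + 1\right)} - \frac{24}{65 \left(2 z - 1\right)} + \frac{1}{70 \left(z - 3\right)}.
F(z) = \frac{26 \log{\left(z - 3 \right)} - 336 \log{\left(z - \frac{1}{2} \right)} + 240 \log{\left(z + \frac{1}{2} \right)} + 35 \log{\left(z^{2} + 3 \right)} + 70 \sqrt{3} \operatorname{atan}{\left(\frac{\sqrt{3} z}{3} \right)}}{1820} is an antiderivative of f.
Check: d/dz[\frac{26 \log{\left(z - 3 \right)} - 336 \log{\left(z - \frac{1}{2} \right)} + 240 \log{\left(z + \frac{1}{2} \right)} + 35 \log{\left(z^{2} + 3 \right)} + 70 \sqrt{3} \operatorname{atan}{\left(\frac{\sqrt{3} z}{3} \right)}}{1820}] = \frac{6}{4 z^{5} - 12 z^{4} + 11 z^{3} - 33 z^{2} - 3 z + 9}, which equals f(z).
F(13/2) = - \frac{12 \log{\left(6 \right)}}{65} + \frac{\log{\left(\frac{7}{2} \right)}}{70} + \frac{\log{\left(\frac{181}{4} \right)}}{52} + \frac{\sqrt{3} \operatorname{atan}{\left(\frac{13 \sqrt{3}}{6} \right)}}{26} + \frac{12 \log{\left(7 \right)}}{91}; F(9/2) = - \frac{12 \log{\left(4 \right)}}{65} + \frac{\log{\left(\frac{3}{2} \right)}}{70} + \frac{\log{\left(\frac{93}{4} \right)}}{52} + \frac{\sqrt{3} \operatorname{atan}{\left(\frac{3 \sqrt{3}}{2} \right)}}{26} + \frac{12 \log{\left(5 \right)}}{91}.
Integral = F(13/2) - F(9/2) = - \frac{12 \log{\left(6 \right)}}{65} - \frac{12 \log{\left(5 \right)}}{91} - \frac{\sqrt{3} \operatorname{atan}{\left(\frac{3 \sqrt{3}}{2} \right)}}{26} - \frac{\log{\left(\frac{93}{4} \right)}}{52} - \frac{\log{\left(\frac{3}{2} \right)}}{70} + \frac{\log{\left(\frac{7}{2} \right)}}{70} + \frac{\log{\left(\frac{181}{4} \right)}}{52} + \frac{\sqrt{3} \operatorname{atan}{\left(\frac{13 \sqrt{3}}{6} \right)}}{26} + \frac{12 \log{\left(4 \right)}}{65} + \frac{12 \log{\left(7 \right)}}{91}.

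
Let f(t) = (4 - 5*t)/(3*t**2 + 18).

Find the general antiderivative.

For F(t) to be correct the identity F'(t) - f(t) = 0 must hold.
Check: d/dt[-5*log(t**2 + 6)/6 + 2*sqrt(6)*atan(sqrt(6)*t/6)/9] = (4 - 5*t)/(3*t**2 + 18) = f(t).

F(t) = -5*log(t**2 + 6)/6 + 2*sqrt(6)*atan(sqrt(6)*t/6)/9 + C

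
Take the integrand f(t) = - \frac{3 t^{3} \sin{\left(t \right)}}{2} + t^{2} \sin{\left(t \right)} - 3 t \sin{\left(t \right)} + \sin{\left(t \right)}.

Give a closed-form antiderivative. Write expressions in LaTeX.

Integrate term by term and add the pieces.
Check: d/dt[\frac{3 t^{3} \cos{\left(t \right)} - 9 t^{2} \sin{\left(t \right)} - 2 t^{2} \cos{\left(t \right)} + 4 t \sin{\left(t \right)} - 12 t \cos{\left(t \right)} + 12 \sin{\left(t \right)} + 2 \cos{\left(t \right)}}{2}] = - \frac{3 t^{3} \sin{\left(t \right)}}{2} + t^{2} \sin{\left(t \right)} - 3 t \sin{\left(t \right)} + \sin{\left(t \right)} = f(t).

An antiderivative is F(t) = \frac{3 t^{3} \cos{\left(t \right)} - 9 t^{2} \sin{\left(t \right)} - 2 t^{2} \cos{\left(t \right)} + 4 t \sin{\left(t \right)} - 12 t \cos{\left(t \right)} + 12 \sin{\left(t \right)} + 2 \cos{\left(t \right)}}{2}.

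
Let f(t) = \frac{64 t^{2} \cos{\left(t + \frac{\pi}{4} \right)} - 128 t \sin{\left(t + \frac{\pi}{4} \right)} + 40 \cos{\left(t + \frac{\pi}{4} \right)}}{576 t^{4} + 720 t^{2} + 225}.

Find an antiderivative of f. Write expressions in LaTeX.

An antiderivative is F(t) = \frac{8 \sin{\left(t + \frac{\pi}{4} \right)}}{9 \left(8 t^{2} + 5\right)}.

Recognize the product-rule pattern: f = u'v + uv' with u = \frac{4}{9 \left(4 t^{2} + \frac{5}{2}\right)}, v = \sin{\left(t + \frac{\pi}{4} \right)}, so integration by parts undoes it.
Check: d/dt[\frac{8 \sin{\left(t + \frac{\pi}{4} \right)}}{9 \left(8 t^{2} + 5\right)}] = \frac{64 t^{2} \cos{\left(t + \frac{\pi}{4} \right)} - 128 t \sin{\left(t + \frac{\pi}{4} \right)} + 40 \cos{\left(t + \frac{\pi}{4} \right)}}{576 t^{4} + 720 t^{2} + 225} = f(t).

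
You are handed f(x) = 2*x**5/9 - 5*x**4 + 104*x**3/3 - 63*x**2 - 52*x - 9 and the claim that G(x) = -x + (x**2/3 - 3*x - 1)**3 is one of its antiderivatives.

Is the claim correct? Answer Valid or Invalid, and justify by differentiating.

d/dx[G] = 2*x**5/9 - 5*x**4 + 104*x**3/3 - 63*x**2 - 52*x - 10
d/dx[G] - f(x) = -1 != 0.

Invalid: d/dx[G] - f = -1, which is not 0.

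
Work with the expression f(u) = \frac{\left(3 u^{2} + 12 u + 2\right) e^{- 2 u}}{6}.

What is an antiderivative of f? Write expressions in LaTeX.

f has the shape v'r + vr' for v = - \frac{u^{2}}{4} - \frac{5 u}{4} - \frac{19}{24} and r = e^{- 2 u} — it is the derivative of the product v*r.
Check: d/du[- \frac{\left(6 u^{2} + 30 u + 19\right) e^{- 2 u}}{24}] = \frac{\left(3 u^{2} + 12 u + 2\right) e^{- 2 u}}{6} = f(u).

An antiderivative is F(u) = - \frac{\left(6 u^{2} + 30 u + 19\right) e^{- 2 u}}{24}.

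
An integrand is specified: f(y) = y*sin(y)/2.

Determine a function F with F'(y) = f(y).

Recover f(y) by differentiating a candidate F(y); any mismatch rules it out.
Check: d/dy[(-y*cos(y) + sin(y))/2] = y*sin(y)/2 = f(y).

An antiderivative is F(y) = (-y*cos(y) + sin(y))/2.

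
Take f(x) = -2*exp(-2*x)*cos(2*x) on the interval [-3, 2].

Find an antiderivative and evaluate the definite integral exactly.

Antiderivative: F(x) = -exp(-2*x)*sin(2*x)/2 + exp(-2*x)*cos(2*x)/2; value = -exp(6)*cos(6)/2 + exp(-4)*cos(4)/2 - exp(-4)*sin(4)/2 - exp(6)*sin(6)/2

For F(x) to be correct the identity F'(x) - f(x) = 0 must hold.
F(x) = -exp(-2*x)*sin(2*x)/2 + exp(-2*x)*cos(2*x)/2 is an antiderivative of f.
Check: d/dx[-exp(-2*x)*sin(2*x)/2 + exp(-2*x)*cos(2*x)/2] = -2*exp(-2*x)*cos(2*x) = f(x).
F(2) = exp(-4)*cos(4)/2 - exp(-4)*sin(4)/2; F(-3) = exp(6)*sin(6)/2 + exp(6)*cos(6)/2.
Integral = F(2) - F(-3) = -exp(6)*cos(6)/2 + exp(-4)*cos(4)/2 - exp(-4)*sin(4)/2 - exp(6)*sin(6)/2.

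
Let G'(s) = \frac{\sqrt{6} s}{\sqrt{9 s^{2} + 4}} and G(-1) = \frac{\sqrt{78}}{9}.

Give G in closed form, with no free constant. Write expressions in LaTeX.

G'(s) matches the chain-rule pattern g'(h)*h' with inner function h(s) = \frac{3 s^{2}}{2} + \frac{2}{3}; substituting u = h(s) collapses the integral.
A general antiderivative is \frac{2 \sqrt{\frac{3 s^{2}}{2} + \frac{2}{3}}}{3} + C.
The condition gives C = \frac{\sqrt{78}}{9} - (\frac{\sqrt{78}}{9}) = 0.
So G(s) = \frac{\sqrt{6} \sqrt{9 s^{2} + 4}}{9}.
Check: d/ds[\frac{\sqrt{6} \sqrt{9 s^{2} + 4}}{9}] = \frac{\sqrt{6} s}{\sqrt{9 s^{2} + 4}} = G'(s).

G(s) = \frac{\sqrt{6} \sqrt{9 s^{2} + 4}}{9}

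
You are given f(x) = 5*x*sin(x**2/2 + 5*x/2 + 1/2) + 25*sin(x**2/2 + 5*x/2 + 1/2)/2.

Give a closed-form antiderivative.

An antiderivative is F(x) = -5*cos(x**2/2 + 5*x/2 + 1/2).

f matches the chain-rule pattern g'(h)*h' with inner function h(x) = x**2/2 + 5*x/2 + 1/2; substituting u = h(x) collapses the integral.
Check: d/dx[-5*cos(x**2/2 + 5*x/2 + 1/2)] = 5*x*sin(x**2/2 + 5*x/2 + 1/2) + 25*sin(x**2/2 + 5*x/2 + 1/2)/2 = f(x).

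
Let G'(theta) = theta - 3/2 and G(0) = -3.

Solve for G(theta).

G(theta) = theta**2/2 - 3*theta/2 - 3

Whatever form G(theta) takes, its d/dtheta must return the stated G'(theta).
A general antiderivative is theta**2/2 - 3*theta/2 - 2 + C.
The condition gives C = -3 - (-2) = -1.
So G(theta) = theta**2/2 - 3*theta/2 - 3.
Check: d/dtheta[theta**2/2 - 3*theta/2 - 3] = theta - 3/2 = G'(theta).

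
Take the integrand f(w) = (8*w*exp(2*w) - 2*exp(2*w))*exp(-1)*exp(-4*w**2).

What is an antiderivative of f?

An antiderivative is F(w) = -exp(-4*w**2 + 2*w - 1).

f matches the chain-rule pattern g'(h)*h' with inner function h(w) = -4*w**2 + 2*w - 1; substituting u = h(w) collapses the integral.
Check: d/dw[-exp(-4*w**2 + 2*w - 1)] = (8*w - 2)*exp(-1)*exp(2*w)*exp(-4*w**2), which equals f(w).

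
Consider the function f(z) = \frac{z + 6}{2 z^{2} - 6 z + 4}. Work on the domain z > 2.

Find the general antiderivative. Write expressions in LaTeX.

F(z) = - \frac{- 8 \log{\left(z - 2 \right)} + 7 \log{\left(z - 1 \right)}}{2} + C

Factor the denominator (2 \left(z - 2\right) \left(z - 1\right)) and decompose: f = - \frac{7}{2 \left(z - 1\right)} + \frac{4}{z - 2}; each piece integrates to a log, atan, or power term.
Check: d/dz[- \frac{- 8 \log{\left(z - 2 \right)} + 7 \log{\left(z - 1 \right)}}{2}] = \frac{z + 6}{2 z^{2} - 6 z + 4} = f(z).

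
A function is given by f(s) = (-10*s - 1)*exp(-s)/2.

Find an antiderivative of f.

An antiderivative is F(s) = (10*s + 11)*exp(-s)/2.

f has the shape u'v + uv' for u = 5*s + 11/2 and v = exp(-s) — it is the derivative of the product u*v.
Check: d/ds[(10*s + 11)*exp(-s)/2] = (-10*s - 1)*exp(-s)/2 = f(s).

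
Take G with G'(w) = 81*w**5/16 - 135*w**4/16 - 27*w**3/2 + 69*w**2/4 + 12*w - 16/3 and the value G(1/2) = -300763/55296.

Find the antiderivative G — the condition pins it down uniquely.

The substitution u = -3*w**2/4 + w/2 + 4/3 works: G'(w) is exactly (dG/du)*(du/dw) for that inner function.
A general antiderivative is -2*(-3*w**2/4 + w/2 + 4/3)**3 + C.
The condition gives C = -300763/55296 - (-300763/55296) = 0.
So G(w) = 27*w**6/32 - 27*w**5/16 - 27*w**4/8 + 23*w**3/4 + 6*w**2 - 16*w/3 - 128/27.
Check: d/dw[27*w**6/32 - 27*w**5/16 - 27*w**4/8 + 23*w**3/4 + 6*w**2 - 16*w/3 - 128/27] = 81*w**5/16 - 135*w**4/16 - 27*w**3/2 + 69*w**2/4 + 12*w - 16/3 = G'(w).

G(w) = 27*w**6/32 - 27*w**5/16 - 27*w**4/8 + 23*w**3/4 + 6*w**2 - 16*w/3 - 128/27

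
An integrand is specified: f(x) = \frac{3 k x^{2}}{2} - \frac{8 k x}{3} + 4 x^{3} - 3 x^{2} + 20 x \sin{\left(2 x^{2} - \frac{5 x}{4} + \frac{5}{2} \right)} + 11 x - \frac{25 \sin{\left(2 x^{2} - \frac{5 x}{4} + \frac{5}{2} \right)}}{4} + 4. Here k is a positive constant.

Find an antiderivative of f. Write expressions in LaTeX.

Integrate term by term and add the pieces.
Check: d/dx[\frac{3 k x^{3} - 8 k x^{2} + 6 x^{4} - 6 x^{3} + 33 x^{2} + 24 x - 30 \cos{\left(2 x^{2} - \frac{5 x}{4} + \frac{5}{2} \right)} - 12}{6}] = \frac{3 k x^{2}}{2} - \frac{8 k x}{3} + 4 x^{3} - 3 x^{2} + 20 x \sin{\left(2 x^{2} - \frac{5 x}{4} + \frac{5}{2} \right)} + 11 x - \frac{25 \sin{\left(2 x^{2} - \frac{5 x}{4} + \frac{5}{2} \right)}}{4} + 4 = f(x).

An antiderivative is F(x) = \frac{3 k x^{3} - 8 k x^{2} + 6 x^{4} - 6 x^{3} + 33 x^{2} + 24 x - 30 \cos{\left(2 x^{2} - \frac{5 x}{4} + \frac{5}{2} \right)} - 12}{6}.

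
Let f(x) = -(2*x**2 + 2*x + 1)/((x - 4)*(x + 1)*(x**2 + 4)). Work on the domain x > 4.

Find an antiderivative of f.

An antiderivative is F(x) = -41*log(x - 4)/100 + log(x + 1)/25 + 37*log(x**2 + 4)/200 - 4*atan(x/2)/25.

The denominator factors as (x - 4)*(x + 1)*(x**2 + 4); partial fractions split f into directly integrable pieces: (37*x - 32)/(100*(x**2 + 4)) + 1/(25*(x + 1)) - 41/(100*(x - 4)).
Check: d/dx[-41*log(x - 4)/100 + log(x + 1)/25 + 37*log(x**2 + 4)/200 - 4*atan(x/2)/25] = (-2*x**2 - 2*x - 1)/(x**4 - 3*x**3 - 12*x - 16), which equals f(x).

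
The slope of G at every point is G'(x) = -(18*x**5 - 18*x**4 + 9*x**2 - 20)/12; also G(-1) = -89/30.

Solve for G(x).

G(x) = -x**6/4 + 3*x**5/10 - x**3/4 + 5*x/3 - 1

For G(x) to be correct, d/dx[G] must agree with the stated G'(x) identically.
A general antiderivative is -x**6/4 + 3*x**5/10 - x**3/4 + 5*x/3 + C.
The condition gives C = -89/30 - (-59/30) = -1.
So G(x) = -x**6/4 + 3*x**5/10 - x**3/4 + 5*x/3 - 1.
Check: d/dx[-x**6/4 + 3*x**5/10 - x**3/4 + 5*x/3 - 1] = -3*x**5/2 + 3*x**4/2 - 3*x**2/4 + 5/3, which equals G'(x).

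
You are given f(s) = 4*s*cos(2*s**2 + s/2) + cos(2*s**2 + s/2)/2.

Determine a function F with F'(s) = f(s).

The substitution u = 2*s**2 + s/2 works: f is exactly (dF/du)*(du/ds) for that inner function.
Check: d/ds[sin(2*s**2 + s/2)] = 4*s*cos(2*s**2 + s/2) + cos(2*s**2 + s/2)/2 = f(s).

An antiderivative is F(s) = sin(2*s**2 + s/2).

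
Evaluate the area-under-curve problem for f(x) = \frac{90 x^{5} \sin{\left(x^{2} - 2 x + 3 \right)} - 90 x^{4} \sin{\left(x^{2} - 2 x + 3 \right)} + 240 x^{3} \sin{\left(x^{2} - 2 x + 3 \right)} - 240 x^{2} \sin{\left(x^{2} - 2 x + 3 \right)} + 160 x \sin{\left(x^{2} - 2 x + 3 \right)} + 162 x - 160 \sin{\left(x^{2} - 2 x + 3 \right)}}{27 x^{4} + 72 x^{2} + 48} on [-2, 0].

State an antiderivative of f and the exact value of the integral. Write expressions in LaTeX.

Antiderivative: F(x) = - \frac{15 x^{2} \cos{\left(x^{2} - 2 x + 3 \right)} + 20 \cos{\left(x^{2} - 2 x + 3 \right)} + 27}{3 \left(3 x^{2} + 4\right)}; value = - \frac{27}{16} + \frac{5 \cos{\left(11 \right)}}{3} - \frac{5 \cos{\left(3 \right)}}{3}

A candidate is checked by its d/dx: the result must match f(x).
F(x) = - \frac{15 x^{2} \cos{\left(x^{2} - 2 x + 3 \right)} + 20 \cos{\left(x^{2} - 2 x + 3 \right)} + 27}{3 \left(3 x^{2} + 4\right)} is an antiderivative of f.
Check: d/dx[- \frac{15 x^{2} \cos{\left(x^{2} - 2 x + 3 \right)} + 20 \cos{\left(x^{2} - 2 x + 3 \right)} + 27}{3 \left(3 x^{2} + 4\right)}] = \frac{90 x^{5} \sin{\left(x^{2} - 2 x + 3 \right)} - 90 x^{4} \sin{\left(x^{2} - 2 x + 3 \right)} + 240 x^{3} \sin{\left(x^{2} - 2 x + 3 \right)} - 240 x^{2} \sin{\left(x^{2} - 2 x + 3 \right)} + 160 x \sin{\left(x^{2} - 2 x + 3 \right)} + 162 x - 160 \sin{\left(x^{2} - 2 x + 3 \right)}}{27 x^{4} + 72 x^{2} + 48} = f(x).
F(0) = - \frac{9}{4} - \frac{5 \cos{\left(3 \right)}}{3}; F(-2) = - \frac{9}{16} - \frac{5 \cos{\left(11 \right)}}{3}.
Integral = F(0) - F(-2) = - \frac{27}{16} + \frac{5 \cos{\left(11 \right)}}{3} - \frac{5 \cos{\left(3 \right)}}{3}.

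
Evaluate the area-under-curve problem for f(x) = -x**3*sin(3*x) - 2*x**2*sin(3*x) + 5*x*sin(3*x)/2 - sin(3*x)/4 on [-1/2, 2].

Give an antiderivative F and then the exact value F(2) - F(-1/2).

The integrand splits into summands that can be handled one at a time.
F(x) = x**3*cos(3*x)/3 - x**2*sin(3*x)/3 + 2*x**2*cos(3*x)/3 - 4*x*sin(3*x)/9 - 19*x*cos(3*x)/18 + 19*sin(3*x)/54 - 7*cos(3*x)/108 is an antiderivative of f.
Check: d/dx[x**3*cos(3*x)/3 - x**2*sin(3*x)/3 + 2*x**2*cos(3*x)/3 - 4*x*sin(3*x)/9 - 19*x*cos(3*x)/18 + 19*sin(3*x)/54 - 7*cos(3*x)/108] = -x**3*sin(3*x) - 2*x**2*sin(3*x) + 5*x*sin(3*x)/2 - sin(3*x)/4 = f(x).
F(2) = -101*sin(6)/54 + 341*cos(6)/108; F(-1/2) = -53*sin(3/2)/108 + 127*cos(3/2)/216.
Integral = F(2) - F(-1/2) = -127*cos(3/2)/216 + 53*sin(3/2)/108 - 101*sin(6)/54 + 341*cos(6)/108.

Antiderivative: F(x) = x**3*cos(3*x)/3 - x**2*sin(3*x)/3 + 2*x**2*cos(3*x)/3 - 4*x*sin(3*x)/9 - 19*x*cos(3*x)/18 + 19*sin(3*x)/54 - 7*cos(3*x)/108; value = -127*cos(3/2)/216 + 53*sin(3/2)/108 - 101*sin(6)/54 + 341*cos(6)/108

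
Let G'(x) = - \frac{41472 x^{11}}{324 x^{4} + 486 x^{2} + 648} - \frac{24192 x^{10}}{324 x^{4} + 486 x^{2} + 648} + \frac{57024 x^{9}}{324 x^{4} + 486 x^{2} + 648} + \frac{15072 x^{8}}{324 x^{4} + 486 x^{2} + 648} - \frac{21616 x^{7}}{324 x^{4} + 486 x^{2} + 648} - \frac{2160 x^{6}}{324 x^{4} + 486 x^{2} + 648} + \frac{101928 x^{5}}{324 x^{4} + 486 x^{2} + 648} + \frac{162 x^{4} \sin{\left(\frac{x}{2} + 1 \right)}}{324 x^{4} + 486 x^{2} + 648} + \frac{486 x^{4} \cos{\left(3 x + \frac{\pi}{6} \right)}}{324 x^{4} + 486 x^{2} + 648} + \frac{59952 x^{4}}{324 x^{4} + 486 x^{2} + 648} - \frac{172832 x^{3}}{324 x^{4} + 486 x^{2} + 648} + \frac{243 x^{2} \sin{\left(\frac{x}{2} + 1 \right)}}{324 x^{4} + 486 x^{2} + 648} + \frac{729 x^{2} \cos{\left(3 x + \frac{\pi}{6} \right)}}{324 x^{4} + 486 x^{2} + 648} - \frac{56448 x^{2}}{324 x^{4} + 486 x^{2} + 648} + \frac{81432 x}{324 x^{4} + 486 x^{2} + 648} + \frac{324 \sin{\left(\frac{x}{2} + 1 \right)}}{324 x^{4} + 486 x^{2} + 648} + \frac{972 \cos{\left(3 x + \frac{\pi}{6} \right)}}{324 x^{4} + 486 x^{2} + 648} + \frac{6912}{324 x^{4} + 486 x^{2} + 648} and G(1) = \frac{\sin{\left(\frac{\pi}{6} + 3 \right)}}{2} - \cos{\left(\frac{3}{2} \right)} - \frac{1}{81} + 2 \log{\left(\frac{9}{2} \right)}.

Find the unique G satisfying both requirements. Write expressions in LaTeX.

G(x) = - \frac{2592 x^{8} + 1728 x^{7} - 9936 x^{6} - 5136 x^{5} + 14690 x^{4} + 5136 x^{3} - 9936 x^{2} - 1728 x - 324 \log{\left(x^{4} + \frac{3 x^{2}}{2} + 2 \right)} - 81 \sin{\left(3 x + \frac{\pi}{6} \right)} + 162 \cos{\left(\frac{x}{2} + 1 \right)} + 2592}{162}

Integrate term by term and add the pieces.
A general antiderivative is - \left(- 2 x^{2} - \frac{x}{3} + 2\right)^{4} + 2 \log{\left(x^{4} + \frac{3 x^{2}}{2} + 2 \right)} + \frac{\sin{\left(3 x + \frac{\pi}{6} \right)}}{2} - \cos{\left(\frac{x}{2} + 1 \right)} + C.
The condition gives C = \frac{\sin{\left(\frac{\pi}{6} + 3 \right)}}{2} - \cos{\left(\frac{3}{2} \right)} - \frac{1}{81} + 2 \log{\left(\frac{9}{2} \right)} - (\frac{\sin{\left(\frac{\pi}{6} + 3 \right)}}{2} - \cos{\left(\frac{3}{2} \right)} - \frac{1}{81} + 2 \log{\left(\frac{9}{2} \right)}) = 0.
So G(x) = - \frac{2592 x^{8} + 1728 x^{7} - 9936 x^{6} - 5136 x^{5} + 14690 x^{4} + 5136 x^{3} - 9936 x^{2} - 1728 x - 324 \log{\left(x^{4} + \frac{3 x^{2}}{2} + 2 \right)} - 81 \sin{\left(3 x + \frac{\pi}{6} \right)} + 162 \cos{\left(\frac{x}{2} + 1 \right)} + 2592}{162}.
Check: d/dx[- \frac{2592 x^{8} + 1728 x^{7} - 9936 x^{6} - 5136 x^{5} + 14690 x^{4} + 5136 x^{3} - 9936 x^{2} - 1728 x - 324 \log{\left(x^{4} + \frac{3 x^{2}}{2} + 2 \right)} - 81 \sin{\left(3 x + \frac{\pi}{6} \right)} + 162 \cos{\left(\frac{x}{2} + 1 \right)} + 2592}{162}] = \frac{- 41472 x^{11} - 24192 x^{10} + 57024 x^{9} + 15072 x^{8} - 21616 x^{7} - 2160 x^{6} + 101928 x^{5} + 162 x^{4} \sin{\left(\frac{x}{2} + 1 \right)} + 486 x^{4} \cos{\left(3 x + \frac{\pi}{6} \right)} + 59952 x^{4} - 172832 x^{3} + 243 x^{2} \sin{\left(\frac{x}{2} + 1 \right)} + 729 x^{2} \cos{\left(3 x + \frac{\pi}{6} \right)} - 56448 x^{2} + 81432 x + 324 \sin{\left(\frac{x}{2} + 1 \right)} + 972 \cos{\left(3 x + \frac{\pi}{6} \right)} + 6912}{324 x^{4} + 486 x^{2} + 648}, which equals G'(x).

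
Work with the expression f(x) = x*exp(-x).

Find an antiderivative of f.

An antiderivative is F(x) = -x*exp(-x) - exp(-x).

Recognize the product-rule pattern: f = u'v + uv' with u = -x - 1, v = exp(-x), so integration by parts undoes it.
Check: d/dx[-x*exp(-x) - exp(-x)] = x*exp(-x) = f(x).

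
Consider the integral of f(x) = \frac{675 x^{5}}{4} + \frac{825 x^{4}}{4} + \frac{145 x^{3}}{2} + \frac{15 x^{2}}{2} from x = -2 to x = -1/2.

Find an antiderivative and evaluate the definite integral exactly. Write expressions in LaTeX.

f has the shape u'v + uv' for u = - \frac{5 \left(3 x^{2} + x\right)^{2}}{4} and v = - \frac{5 x^{2}}{2} - 2 x — it is the derivative of the product u*v.
F(x) = \frac{225 x^{6}}{8} + \frac{165 x^{5}}{4} + \frac{145 x^{4}}{8} + \frac{5 x^{3}}{2} is an antiderivative of f.
Check: d/dx[\frac{225 x^{6}}{8} + \frac{165 x^{5}}{4} + \frac{145 x^{4}}{8} + \frac{5 x^{3}}{2}] = \frac{675 x^{5}}{4} + \frac{825 x^{4}}{4} + \frac{145 x^{3}}{2} + \frac{15 x^{2}}{2} = f(x).
F(-1/2) = - \frac{15}{512}; F(-2) = 750.
Integral = F(-1/2) - F(-2) = - \frac{384015}{512}.

Antiderivative: F(x) = \frac{225 x^{6}}{8} + \frac{165 x^{5}}{4} + \frac{145 x^{4}}{8} + \frac{5 x^{3}}{2}; value = - \frac{384015}{512}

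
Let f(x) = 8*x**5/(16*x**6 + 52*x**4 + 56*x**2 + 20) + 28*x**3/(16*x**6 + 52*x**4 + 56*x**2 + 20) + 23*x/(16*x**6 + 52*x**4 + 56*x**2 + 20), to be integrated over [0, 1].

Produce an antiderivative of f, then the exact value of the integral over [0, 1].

Integrate term by term and add the pieces.
F(x) = log(4*x**2 + 5)/4 - 3/(8*x**2 + 8) is an antiderivative of f.
Check: d/dx[log(4*x**2 + 5)/4 - 3/(8*x**2 + 8)] = (8*x**5 + 28*x**3 + 23*x)/(16*x**6 + 52*x**4 + 56*x**2 + 20), which equals f(x).
F(1) = -3/16 + log(9)/4; F(0) = -3/8 + log(5)/4.
Integral = F(1) - F(0) = -log(5)/4 + 3/16 + log(9)/4.

Antiderivative: F(x) = log(4*x**2 + 5)/4 - 3/(8*x**2 + 8); value = -log(5)/4 + 3/16 + log(9)/4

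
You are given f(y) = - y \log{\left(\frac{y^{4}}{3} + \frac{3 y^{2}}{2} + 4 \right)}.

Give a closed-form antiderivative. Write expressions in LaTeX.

An antiderivative is F(y) = - \frac{y^{2} \log{\left(\frac{y^{4}}{3} + \frac{3 y^{2}}{2} + 4 \right)}}{2} + y^{2} - \frac{9 \log{\left(y^{4} + \frac{9 y^{2}}{2} + 12 \right)}}{8} - \frac{\sqrt{111} \operatorname{atan}{\left(\frac{4 \sqrt{111} y^{2}}{111} + \frac{3 \sqrt{111}}{37} \right)}}{4}.

Differentiate the proposed F(y) back; it has to land on f(y) exactly.
Check: d/dy[- \frac{y^{2} \log{\left(\frac{y^{4}}{3} + \frac{3 y^{2}}{2} + 4 \right)}}{2} + y^{2} - \frac{9 \log{\left(y^{4} + \frac{9 y^{2}}{2} + 12 \right)}}{8} - \frac{\sqrt{111} \operatorname{atan}{\left(\frac{4 \sqrt{111} y^{2}}{111} + \frac{3 \sqrt{111}}{37} \right)}}{4}] = - y \log{\left(\frac{y^{4}}{3} + \frac{3 y^{2}}{2} + 4 \right)} = f(y).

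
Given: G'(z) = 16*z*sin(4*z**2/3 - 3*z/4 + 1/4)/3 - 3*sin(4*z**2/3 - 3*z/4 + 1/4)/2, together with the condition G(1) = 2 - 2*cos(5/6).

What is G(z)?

G(z) = 2 - 2*cos(4*z**2/3 - 3*z/4 + 1/4)

G'(z) matches the chain-rule pattern g'(h)*h' with inner function h(z) = 4*z**2/3 - 3*z/4 + 1/4; substituting u = h(z) collapses the integral.
A general antiderivative is -2*cos(4*z**2/3 - 3*z/4 + 1/4) + C.
The condition gives C = 2 - 2*cos(5/6) - (-2*cos(5/6)) = 2.
So G(z) = 2 - 2*cos(4*z**2/3 - 3*z/4 + 1/4).
Check: d/dz[2 - 2*cos(4*z**2/3 - 3*z/4 + 1/4)] = 16*z*sin(4*z**2/3 - 3*z/4 + 1/4)/3 - 3*sin(4*z**2/3 - 3*z/4 + 1/4)/2 = G'(z).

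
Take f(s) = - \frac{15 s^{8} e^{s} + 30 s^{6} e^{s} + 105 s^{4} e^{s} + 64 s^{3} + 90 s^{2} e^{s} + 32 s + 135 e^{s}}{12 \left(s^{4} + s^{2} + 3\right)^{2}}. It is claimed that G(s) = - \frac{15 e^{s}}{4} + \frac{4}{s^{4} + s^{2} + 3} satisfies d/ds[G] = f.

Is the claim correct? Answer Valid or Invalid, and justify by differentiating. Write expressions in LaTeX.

Invalid: d/ds[G] - f = \frac{- 15 s^{8} e^{s} - 30 s^{6} e^{s} - 105 s^{4} e^{s} - 64 s^{3} - 90 s^{2} e^{s} - 32 s - 135 e^{s}}{6 s^{8} + 12 s^{6} + 42 s^{4} + 36 s^{2} + 54}, which is not 0.

d/ds[G] = \frac{- 15 s^{8} e^{s} - 30 s^{6} e^{s} - 105 s^{4} e^{s} - 64 s^{3} - 90 s^{2} e^{s} - 32 s - 135 e^{s}}{4 s^{8} + 8 s^{6} + 28 s^{4} + 24 s^{2} + 36}
d/ds[G] - f(s) = \frac{- 15 s^{8} e^{s} - 30 s^{6} e^{s} - 105 s^{4} e^{s} - 64 s^{3} - 90 s^{2} e^{s} - 32 s - 135 e^{s}}{6 s^{8} + 12 s^{6} + 42 s^{4} + 36 s^{2} + 54} != 0.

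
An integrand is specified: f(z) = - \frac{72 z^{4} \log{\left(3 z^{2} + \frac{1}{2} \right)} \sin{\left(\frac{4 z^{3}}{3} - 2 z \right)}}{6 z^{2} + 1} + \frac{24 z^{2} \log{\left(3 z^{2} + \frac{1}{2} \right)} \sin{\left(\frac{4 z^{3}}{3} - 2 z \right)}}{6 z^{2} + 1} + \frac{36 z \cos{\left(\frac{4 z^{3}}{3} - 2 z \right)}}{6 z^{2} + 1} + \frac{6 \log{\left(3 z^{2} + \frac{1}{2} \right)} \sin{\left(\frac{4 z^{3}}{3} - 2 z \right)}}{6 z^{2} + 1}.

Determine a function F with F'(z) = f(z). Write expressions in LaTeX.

f has the shape u'v + uv' for u = 3 \cos{\left(\frac{4 z^{3}}{3} - 2 z \right)} and v = \log{\left(3 z^{2} + \frac{1}{2} \right)} — it is the derivative of the product u*v.
Check: d/dz[3 \log{\left(3 z^{2} + \frac{1}{2} \right)} \cos{\left(\frac{4 z^{3}}{3} - 2 z \right)}] = \frac{- 72 z^{4} \log{\left(3 z^{2} + \frac{1}{2} \right)} \sin{\left(\frac{4 z^{3}}{3} - 2 z \right)} + 24 z^{2} \log{\left(3 z^{2} + \frac{1}{2} \right)} \sin{\left(\frac{4 z^{3}}{3} - 2 z \right)} + 36 z \cos{\left(\frac{4 z^{3}}{3} - 2 z \right)} + 6 \log{\left(3 z^{2} + \frac{1}{2} \right)} \sin{\left(\frac{4 z^{3}}{3} - 2 z \right)}}{6 z^{2} + 1}, which equals f(z).

An antiderivative is F(z) = 3 \log{\left(3 z^{2} + \frac{1}{2} \right)} \cos{\left(\frac{4 z^{3}}{3} - 2 z \right)}.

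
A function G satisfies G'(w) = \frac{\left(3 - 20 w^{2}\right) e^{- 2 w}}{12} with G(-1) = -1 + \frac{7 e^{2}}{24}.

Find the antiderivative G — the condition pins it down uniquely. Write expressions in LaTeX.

Recognize the product-rule pattern: G'(w) = u'v + uv' with u = \frac{5 w^{2}}{6} + \frac{5 w}{6} + \frac{7}{24}, v = e^{- 2 w}, so integration by parts undoes it.
A general antiderivative is \frac{\left(20 w^{2} + 20 w + 7\right) e^{- 2 w}}{24} + C.
The condition gives C = -1 + \frac{7 e^{2}}{24} - (\frac{7 e^{2}}{24}) = -1.
So G(w) = \frac{\left(20 w^{2} + 20 w - 24 e^{2 w} + 7\right) e^{- 2 w}}{24}.
Check: d/dw[\frac{\left(20 w^{2} + 20 w - 24 e^{2 w} + 7\right) e^{- 2 w}}{24}] = \frac{\left(3 - 20 w^{2}\right) e^{- 2 w}}{12} = G'(w).

G(w) = \frac{\left(20 w^{2} + 20 w - 24 e^{2 w} + 7\right) e^{- 2 w}}{24}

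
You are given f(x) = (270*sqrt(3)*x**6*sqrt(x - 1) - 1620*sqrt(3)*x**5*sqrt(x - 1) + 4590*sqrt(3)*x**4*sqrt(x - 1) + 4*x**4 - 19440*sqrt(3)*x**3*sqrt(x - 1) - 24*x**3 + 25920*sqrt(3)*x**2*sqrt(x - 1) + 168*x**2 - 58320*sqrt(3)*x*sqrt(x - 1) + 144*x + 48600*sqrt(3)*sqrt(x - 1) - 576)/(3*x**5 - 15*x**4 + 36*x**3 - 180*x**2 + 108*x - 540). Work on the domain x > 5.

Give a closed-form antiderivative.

An antiderivative is F(x) = (108*sqrt(3)*x**4*sqrt(x - 1) - 216*sqrt(3)*x**3*sqrt(x - 1) + 756*sqrt(3)*x**2*sqrt(x - 1) + 4*x**2*log(x - 5) - 4*x**2*log(2) - 1296*sqrt(3)*x*sqrt(x - 1) + 24*x + 648*sqrt(3)*sqrt(x - 1) + 24*log(x - 5) - 24*log(2))/(3*x**2 + 18).

For F(x) to be correct the identity F'(x) - f(x) = 0 must hold.
Check: d/dx[(108*sqrt(3)*x**4*sqrt(x - 1) - 216*sqrt(3)*x**3*sqrt(x - 1) + 756*sqrt(3)*x**2*sqrt(x - 1) + 4*x**2*log(x - 5) - 4*x**2*log(2) - 1296*sqrt(3)*x*sqrt(x - 1) + 24*x + 648*sqrt(3)*sqrt(x - 1) + 24*log(x - 5) - 24*log(2))/(3*x**2 + 18)] = (270*sqrt(3)*x**7 - 1890*sqrt(3)*x**6 + 6210*sqrt(3)*x**5 + 4*x**4*sqrt(x - 1) - 24030*sqrt(3)*x**4 - 24*x**3*sqrt(x - 1) + 45360*sqrt(3)*x**3 + 168*x**2*sqrt(x - 1) - 84240*sqrt(3)*x**2 + 144*x*sqrt(x - 1) + 106920*sqrt(3)*x - 576*sqrt(x - 1) - 48600*sqrt(3))/(3*x**5*sqrt(x - 1) - 15*x**4*sqrt(x - 1) + 36*x**3*sqrt(x - 1) - 180*x**2*sqrt(x - 1) + 108*x*sqrt(x - 1) - 540*sqrt(x - 1)), which equals f(x).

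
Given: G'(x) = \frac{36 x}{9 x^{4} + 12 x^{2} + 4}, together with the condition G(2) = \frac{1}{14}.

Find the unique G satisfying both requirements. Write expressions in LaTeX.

G'(x) matches the chain-rule pattern g'(h)*h' with inner function h(x) = \frac{3 x^{2}}{2} + 1; substituting u = h(x) collapses the integral.
A general antiderivative is - \frac{3}{\frac{3 x^{2}}{2} + 1} + C.
The condition gives C = \frac{1}{14} - (- \frac{3}{7}) = \frac{1}{2}.
So G(x) = \frac{3 x^{2} - 10}{2 \left(3 x^{2} + 2\right)}.
Check: d/dx[\frac{3 x^{2} - 10}{2 \left(3 x^{2} + 2\right)}] = \frac{36 x}{9 x^{4} + 12 x^{2} + 4} = G'(x).

G(x) = \frac{3 x^{2} - 10}{2 \left(3 x^{2} + 2\right)}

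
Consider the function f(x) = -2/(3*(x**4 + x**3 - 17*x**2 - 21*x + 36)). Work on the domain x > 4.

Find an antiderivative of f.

Factor the denominator (3*(x - 4)*(x - 1)*(x + 3)**2) and decompose: f = -11/(1176*(x + 3)) - 1/(42*(x + 3)**2) + 1/(72*(x - 1)) - 2/(441*(x - 4)); each piece integrates to a log, atan, or power term.
Check: d/dx[-(16*x*log(x - 4) - 49*x*log(x - 1) + 33*x*log(x + 3) + 48*log(x - 4) - 147*log(x - 1) + 99*log(x + 3) - 84)/(3528*(x + 3))] = -2/(3*x**4 + 3*x**3 - 51*x**2 - 63*x + 108), which equals f(x).

An antiderivative is F(x) = -(16*x*log(x - 4) - 49*x*log(x - 1) + 33*x*log(x + 3) + 48*log(x - 4) - 147*log(x - 1) + 99*log(x + 3) - 84)/(3528*(x + 3)).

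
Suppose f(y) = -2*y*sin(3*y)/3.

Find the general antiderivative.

Since d/dy undoes antidifferentiation here, F'(y) = f(y) is required of F(y).
Check: d/dy[2*y*cos(3*y)/9 - 2*sin(3*y)/27] = -2*y*sin(3*y)/3 = f(y).

F(y) = 2*y*cos(3*y)/9 - 2*sin(3*y)/27 + C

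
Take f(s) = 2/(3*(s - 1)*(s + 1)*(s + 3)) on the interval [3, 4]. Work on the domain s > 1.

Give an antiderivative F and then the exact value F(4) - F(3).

Antiderivative: F(s) = -log(s + 1)/6 + log(s**2 + 2*s - 3)/12; value = -log(5)/6 - log(12)/12 + log(4)/6 + log(21)/12

Factor the denominator (3*(s - 1)*(s + 1)*(s + 3)) and decompose: f = 1/(12*(s + 3)) - 1/(6*(s + 1)) + 1/(12*(s - 1)); each piece integrates to a log, atan, or power term.
F(s) = -log(s + 1)/6 + log(s**2 + 2*s - 3)/12 is an antiderivative of f.
Check: d/ds[-log(s + 1)/6 + log(s**2 + 2*s - 3)/12] = 2/(3*s**3 + 9*s**2 - 3*s - 9), which equals f(s).
F(4) = -log(5)/6 + log(21)/12; F(3) = -log(4)/6 + log(12)/12.
Integral = F(4) - F(3) = -log(5)/6 - log(12)/12 + log(4)/6 + log(21)/12.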